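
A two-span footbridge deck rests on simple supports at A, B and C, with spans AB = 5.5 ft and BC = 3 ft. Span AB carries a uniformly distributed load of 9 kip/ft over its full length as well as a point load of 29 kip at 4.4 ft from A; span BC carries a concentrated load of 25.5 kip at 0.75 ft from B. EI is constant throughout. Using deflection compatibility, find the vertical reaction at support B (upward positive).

R_B = 88.36 kip

Release continuity at B by inserting a hinge; the redundant is the internal moment M_B. The primary structure is two simply-supported spans AB and BC.
Rotations at B on the released spans (each span's end-slope, ×1/EI):
  span AB: UDL 9: wL³/(24EI) = 62.39/EI
  span AB: point load 29 at a = 4.4: Pab(L + a)/(6LEI) = 42.11/EI
  span BC: point load 25.5 at a = 0.75: Pab(L + b)/(6LEI) = 12.55/EI
  relative rotation θ_0 = (104.5 + 12.55)/EI = 117/EI
A unit hogging moment at B produces rotation L₁/(3EI) + L₂/(3EI) = 2.833/EI.
Slope continuity at B: θ_0 = M_B·2.833/EI, so M_B = 117/2.833 = 41.31 kip·ft (hogging).
Span AB, ΣM about A with M_B applied at B: R_B^{AB}·5.5 = 263.7 + 41.31, so R_B^{AB} = 55.46 kip and R_A = 78.5 − 55.46 = 23.04 kip.
Span BC, ΣM about C: R_B^{BC}·3 = 57.38 + 41.31, so R_B^{BC} = 32.9 kip and R_C = 25.5 − 32.9 = -7.396 kip.
R_B = 55.46 + 32.9 = 88.36 kip.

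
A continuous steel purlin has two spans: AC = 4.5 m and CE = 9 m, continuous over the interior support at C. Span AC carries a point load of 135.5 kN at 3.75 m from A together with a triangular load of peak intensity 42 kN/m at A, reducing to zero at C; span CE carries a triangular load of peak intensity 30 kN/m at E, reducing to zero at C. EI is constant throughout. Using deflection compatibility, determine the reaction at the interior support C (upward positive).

Insert a hinge at C; M_C is the redundant, and each span becomes simply supported.
Rotations at C on the released spans (each span's end-slope, ×1/EI):
  span AC: point load 135.5 at a = 3.75: Pab(L + a)/(6LEI) = 116.4/EI
  span AC: triangular load, peak 42: 7w₀L³/(360EI) = 74.42/EI
  span CE: triangular load, peak 30: 7w₀L³/(360EI) = 425.2/EI
  relative rotation θ_0 = (190.9 + 425.2)/EI = 616.1/EI
A unit hogging moment at C produces rotation L₁/(3EI) + L₂/(3EI) = 4.5/EI.
Slope continuity at C: θ_0 = M_C·4.5/EI, so M_C = 616.1/4.5 = 136.9 kN·m (hogging).
Span AC, ΣM about A with M_C applied at C: R_C^{AC}·4.5 = 649.9 + 136.9, so R_C^{AC} = 174.8 kN and R_A = 230 − 174.8 = 55.16 kN.
Span CE, ΣM about E: R_C^{CE}·9 = 405 + 136.9, so R_C^{CE} = 60.21 kN and R_E = 135 − 60.21 = 74.79 kN.
R_C = 174.8 + 60.21 = 235.1 kN.

R_C = 235.1 kN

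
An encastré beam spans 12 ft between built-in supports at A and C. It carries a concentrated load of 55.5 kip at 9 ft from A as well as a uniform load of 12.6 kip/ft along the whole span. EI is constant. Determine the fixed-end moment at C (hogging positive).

M_C = 244.9 kip·ft

Release both end moments; the primary structure is a simply-supported span AC with redundants M_A and M_C.
End rotations of the released simple span under the applied load (×1/EI):
  at A: point load 55.5 at a = 9: Pab(L + b)/(6LEI) = 312.2/EI
  at C: point load 55.5 at a = 9: Pab(L + a)/(6LEI) = 437.1/EI
  at A: UDL 12.6: wL³/(24EI) = 907.2/EI
  at C: UDL 12.6: wL³/(24EI) = 907.2/EI
  θ_A0 = 1219/EI,  θ_C0 = 1344/EI
Flexibility coefficients: a unit moment at one end gives L/(3EI) there and L/(6EI) at the far end, so f₁₁ = f₂₂ = 4/EI and f₁₂ = f₂₁ = 2/EI.
Compatibility — zero rotation at each built-in end:
  4 M_A + 2 M_C = 1219
  2 M_A + 4 M_C = 1344
Solving the pair gives M_A = 182.4 kip·ft and M_C = 244.9 kip·ft (hogging).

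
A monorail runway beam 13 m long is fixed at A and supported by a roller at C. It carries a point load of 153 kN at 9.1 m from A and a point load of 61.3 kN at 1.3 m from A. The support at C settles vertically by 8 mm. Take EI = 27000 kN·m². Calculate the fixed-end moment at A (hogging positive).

M_A = 343.5 kN·m

Choose R_C as the redundant. The primary structure is the cantilever fixed at A.
Primary-structure tip deflection at C by superposition:
  point load 153 at a = 9.1: Pa²(3L − a)/(6EI) = 63138/EI
  point load 61.3 at a = 1.3: Pa²(3L − a)/(6EI) = 650.9/EI
  δ_0 = 63789/EI
Tip deflection under a unit load at C: L³/(3EI) = 732.3/EI.
With EI = 27000 kN·m²: δ_0 = 2.3626 m and δ_{CC} = 0.027123 m/kN.
Compatibility — the beam at C must follow the support down by 0.008 m: δ_0 − R_C·δ_{CC} = 0.008, so R_C = (2.3626 − 0.008)/0.027123 = 86.81 kN.
Moment equilibrium about A: M_A = Σ(load moments about A) − R_C·L = 1472 − 86.81×13 = 343.5 kN·m.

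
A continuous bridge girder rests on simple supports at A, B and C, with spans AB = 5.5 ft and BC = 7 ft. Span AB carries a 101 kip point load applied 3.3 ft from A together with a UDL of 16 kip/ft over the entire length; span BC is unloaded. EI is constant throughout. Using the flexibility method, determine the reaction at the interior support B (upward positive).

R_B = 128.5 kip

Take M_B as the redundant. Released structure: two simple spans AB and BC with a hinge at B.
Rotations at B on the released spans (each span's end-slope, ×1/EI):
  span AB: point load 101 at a = 3.3: Pab(L + a)/(6LEI) = 195.5/EI
  span AB: UDL 16: wL³/(24EI) = 110.9/EI
  relative rotation θ_0 = (306.5 + 0)/EI = 306.5/EI
A unit hogging moment at B produces rotation L₁/(3EI) + L₂/(3EI) = 4.167/EI.
Slope continuity at B: θ_0 = M_B·4.167/EI, so M_B = 306.5/4.167 = 73.55 kip·ft (hogging).
Span AB, ΣM about A with M_B applied at B: R_B^{AB}·5.5 = 575.3 + 73.55, so R_B^{AB} = 118 kip and R_A = 189 − 118 = 71.03 kip.
Span BC, ΣM about C: R_B^{BC}·7 = 0 + 73.55, so R_B^{BC} = 10.51 kip and R_C = 0 − 10.51 = -10.51 kip.
R_B = 118 + 10.51 = 128.5 kip.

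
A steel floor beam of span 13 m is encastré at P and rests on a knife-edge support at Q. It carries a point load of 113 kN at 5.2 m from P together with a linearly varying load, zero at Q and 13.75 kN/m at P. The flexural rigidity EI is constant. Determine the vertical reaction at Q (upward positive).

R_Q = 41.38 kN

Take the reaction at Q as the redundant and release it; the primary structure is a cantilever fixed at P.
Primary-structure tip deflection at Q by superposition:
  point load 113 at a = 5.2: Pa²(3L − a)/(6EI) = 17213/EI
  triangular load, peak 13.75 at the fixed end: w₀L⁴/(30EI) = 13090/EI
  δ_0 = 30303/EI
Tip deflection under a unit load at Q: L³/(3EI) = 732.3/EI.
Compatibility at Q: δ_0 − R_Q·δ_{QQ} = 0, so R_Q = 30303/732.3 = 41.38 kN.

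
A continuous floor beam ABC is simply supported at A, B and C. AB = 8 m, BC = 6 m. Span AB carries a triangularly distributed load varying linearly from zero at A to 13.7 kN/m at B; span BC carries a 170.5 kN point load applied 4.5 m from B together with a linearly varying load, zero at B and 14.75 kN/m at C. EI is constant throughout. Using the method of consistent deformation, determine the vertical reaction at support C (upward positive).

R_C = 141 kN

Release continuity at B by inserting a hinge; the redundant is the internal moment M_B. The primary structure is two simply-supported spans AB and BC.
End slopes at the hinge B, treating each span as simply supported:
  span AB: triangular load, peak 13.7: w₀L³/(45EI) = 155.9/EI
  span BC: point load 170.5 at a = 4.5: Pab(L + b)/(6LEI) = 239.8/EI
  span BC: triangular load, peak 14.75: 7w₀L³/(360EI) = 61.95/EI
  relative rotation θ_0 = (155.9 + 301.7)/EI = 457.6/EI
A unit hogging moment at B produces rotation L₁/(3EI) + L₂/(3EI) = 4.667/EI.
Compatibility: M_B·(L₁+L₂)/(3EI) = θ_0, giving M_B = 98.06 kN·m (hogging).
Span BC, ΣM about C: R_B^{BC}·6 = 344.2 + 98.06, so R_B^{BC} = 73.72 kN and R_C = 214.8 − 73.72 = 141 kN.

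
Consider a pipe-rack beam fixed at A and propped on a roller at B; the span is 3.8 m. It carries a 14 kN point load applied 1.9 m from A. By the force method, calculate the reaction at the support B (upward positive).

Choose R_B as the redundant. The primary structure is the cantilever fixed at A.
Free-end deflection of the primary structure under the applied loading (downward +):
  point load 14 at a = 1.9: Pa²(3L − a)/(6EI) = 80.02/EI
Flexibility coefficient — unit upward force at B: δ_{BB} = L³/(3EI) = 18.29/EI.
The prop prevents deflection at B: R_B = δ_0/δ_{BB} = 80.02/18.29 = 4.375 kN.

R_B = 4.375 kN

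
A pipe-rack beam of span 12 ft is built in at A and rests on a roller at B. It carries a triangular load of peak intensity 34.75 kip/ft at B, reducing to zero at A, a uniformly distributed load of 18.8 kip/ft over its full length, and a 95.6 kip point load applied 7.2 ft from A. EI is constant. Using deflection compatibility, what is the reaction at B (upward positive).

Release the roller at B. Primary structure: cantilever fixed at A.
Deflection at B on the released cantilever, summing each load's contribution:
  triangular load, peak 34.75 at the free end: 11w₀L⁴/(120EI) = 66053/EI
  UDL 18.8: wL⁴/(8EI) = 48730/EI
  point load 95.6 at a = 7.2: Pa²(3L − a)/(6EI) = 23788/EI
  δ_0 = 138571/EI
Tip deflection under a unit load at B: L³/(3EI) = 576/EI.
The prop prevents deflection at B: R_B = δ_0/δ_{BB} = 138571/576 = 240.6 kip.

R_B = 240.6 kip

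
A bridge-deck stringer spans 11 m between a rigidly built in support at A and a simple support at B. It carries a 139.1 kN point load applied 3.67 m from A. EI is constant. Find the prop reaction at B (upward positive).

Remove the prop at B; the released (primary) structure is a cantilever built in at A.
Downward deflection at the released point B due to the loads:
  point load 139.1 at a = 3.67: Pa²(3L − a)/(6EI) = 9158/EI
Flexibility coefficient — unit upward force at B: δ_{BB} = L³/(3EI) = 443.7/EI.
The prop prevents deflection at B: R_B = δ_0/δ_{BB} = 9158/443.7 = 20.64 kN.

R_B = 20.64 kN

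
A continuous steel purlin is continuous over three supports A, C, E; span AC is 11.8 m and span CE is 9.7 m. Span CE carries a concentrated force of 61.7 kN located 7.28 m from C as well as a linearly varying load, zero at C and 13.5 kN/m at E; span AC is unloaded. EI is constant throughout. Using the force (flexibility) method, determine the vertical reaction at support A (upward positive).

Insert a hinge at C; M_C is the redundant, and each span becomes simply supported.
Rotations at C on the released spans (each span's end-slope, ×1/EI):
  span CE: point load 61.7 at a = 7.28: Pab(L + b)/(6LEI) = 226.4/EI
  span CE: triangular load, peak 13.5: 7w₀L³/(360EI) = 239.6/EI
  relative rotation θ_0 = (0 + 465.9)/EI = 465.9/EI
A unit hogging moment at C produces rotation L₁/(3EI) + L₂/(3EI) = 7.167/EI.
Compatibility: M_C·(L₁+L₂)/(3EI) = θ_0, giving M_C = 65.02 kN·m (hogging).
Span AC, ΣM about A with M_C applied at C: R_C^{AC}·11.8 = 0 + 65.02, so R_C^{AC} = 5.51 kN and R_A = 0 − 5.51 = -5.51 kN.

R_A = -5.51 kN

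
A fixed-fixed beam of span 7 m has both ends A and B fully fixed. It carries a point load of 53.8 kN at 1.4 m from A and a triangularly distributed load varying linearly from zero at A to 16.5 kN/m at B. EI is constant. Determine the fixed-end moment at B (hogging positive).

M_B = 52.48 kN·m

Release both end moments; the primary structure is a simply-supported span AB with redundants M_A and M_B.
End rotations of the released simple span under the applied load (×1/EI):
  at A: point load 53.8 at a = 1.4: Pab(L + b)/(6LEI) = 126.5/EI
  at B: point load 53.8 at a = 1.4: Pab(L + a)/(6LEI) = 84.36/EI
  at A: triangular load, peak 16.5: 7w₀L³/(360EI) = 110/EI
  at B: triangular load, peak 16.5: w₀L³/(45EI) = 125.8/EI
  θ_A0 = 236.6/EI,  θ_B0 = 210.1/EI
Flexibility coefficients: a unit moment at one end gives L/(3EI) there and L/(6EI) at the far end, so f₁₁ = f₂₂ = 2.333/EI and f₁₂ = f₂₁ = 1.167/EI.
Compatibility — zero rotation at each built-in end:
  2.333 M_A + 1.167 M_B = 236.6
  1.167 M_A + 2.333 M_B = 210.1
Solving the pair gives M_A = 75.15 kN·m and M_B = 52.48 kN·m (hogging).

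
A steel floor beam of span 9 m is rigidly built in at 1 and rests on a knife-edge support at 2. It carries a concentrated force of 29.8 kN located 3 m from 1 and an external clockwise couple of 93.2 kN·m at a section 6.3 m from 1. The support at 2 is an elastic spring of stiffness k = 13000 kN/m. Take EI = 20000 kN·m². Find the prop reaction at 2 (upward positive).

R_2 = 18.43 kN

Choose R_2 as the redundant. The primary structure is the cantilever fixed at 1.
Downward deflection at the released point 2 due to the loads:
  point load 29.8 at a = 3: Pa²(3L − a)/(6EI) = 1073/EI
  clockwise couple 93.2 at a = 6.3: M₀a(2L − a)/(2EI) = 3435/EI
  δ_0 = 4508/EI
Tip deflection under a unit load at 2: L³/(3EI) = 243/EI.
With EI = 20000 kN·m²: δ_0 = 0.22538 m and δ_{22} = 0.01215 m/kN.
Compatibility — the spring shortens by R_2/k under the reaction it provides: δ_0 − R_2·δ_{22} = R_2/k. With 1/k = 0.000077 m/kN, R_2 = δ_0 / (δ_{22} + 1/k) = 0.22538 / (0.01215 + 0.000077) = 18.43 kN.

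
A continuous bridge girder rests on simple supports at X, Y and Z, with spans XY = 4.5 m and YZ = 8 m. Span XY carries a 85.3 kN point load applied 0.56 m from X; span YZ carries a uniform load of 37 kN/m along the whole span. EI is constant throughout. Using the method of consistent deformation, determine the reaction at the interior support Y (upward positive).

Take M_Y as the redundant. Released structure: two simple spans XY and YZ with a hinge at Y.
End slopes at the hinge Y, treating each span as simply supported:
  span XY: point load 85.3 at a = 0.56: Pab(L + a)/(6LEI) = 35.27/EI
  span YZ: UDL 37: wL³/(24EI) = 789.3/EI
  relative rotation θ_0 = (35.27 + 789.3)/EI = 824.6/EI
A unit hogging moment at Y produces rotation L₁/(3EI) + L₂/(3EI) = 4.167/EI.
Slope continuity at Y: θ_0 = M_Y·4.167/EI, so M_Y = 824.6/4.167 = 197.9 kN·m (hogging).
Span XY, ΣM about X with M_Y applied at Y: R_Y^{XY}·4.5 = 47.77 + 197.9, so R_Y^{XY} = 54.59 kN and R_X = 85.3 − 54.59 = 30.71 kN.
Span YZ, ΣM about Z: R_Y^{YZ}·8 = 1184 + 197.9, so R_Y^{YZ} = 172.7 kN and R_Z = 296 − 172.7 = 123.3 kN.
R_Y = 54.59 + 172.7 = 227.3 kN.

R_Y = 227.3 kN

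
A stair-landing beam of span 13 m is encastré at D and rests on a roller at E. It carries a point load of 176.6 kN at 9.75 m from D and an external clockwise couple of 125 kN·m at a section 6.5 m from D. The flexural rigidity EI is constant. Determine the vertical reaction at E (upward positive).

Remove the prop at E; the released (primary) structure is a cantilever built in at D.
Free-end deflection of the primary structure under the applied loading (downward +):
  point load 176.6 at a = 9.75: Pa²(3L − a)/(6EI) = 81842/EI
  clockwise couple 125 at a = 6.5: M₀a(2L − a)/(2EI) = 7922/EI
  δ_0 = 89764/EI
Tip deflection under a unit load at E: L³/(3EI) = 732.3/EI.
The prop prevents deflection at E: R_E = δ_0/δ_{EE} = 89764/732.3 = 122.6 kN.

R_E = 122.6 kN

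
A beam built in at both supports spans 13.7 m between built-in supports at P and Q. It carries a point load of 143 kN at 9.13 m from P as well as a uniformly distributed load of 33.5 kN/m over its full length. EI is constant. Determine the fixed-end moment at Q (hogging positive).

M_Q = 814.2 kN·m

Release both end moments; the primary structure is a simply-supported span PQ with redundants M_P and M_Q.
On the primary (simply-supported) span, the end slopes from the loading are:
  at P: point load 143 at a = 9.13: Pab(L + b)/(6LEI) = 1326/EI
  at Q: point load 143 at a = 9.13: Pab(L + a)/(6LEI) = 1657/EI
  at P: UDL 33.5: wL³/(24EI) = 3589/EI
  at Q: UDL 33.5: wL³/(24EI) = 3589/EI
  θ_P0 = 4915/EI,  θ_Q0 = 5246/EI
Flexibility coefficients: a unit moment at one end gives L/(3EI) there and L/(6EI) at the far end, so f₁₁ = f₂₂ = 4.567/EI and f₁₂ = f₂₁ = 2.283/EI.
Compatibility — zero rotation at each built-in end:
  4.567 M_P + 2.283 M_Q = 4915
  2.283 M_P + 4.567 M_Q = 5246
Solving the pair gives M_P = 669.2 kN·m and M_Q = 814.2 kN·m (hogging).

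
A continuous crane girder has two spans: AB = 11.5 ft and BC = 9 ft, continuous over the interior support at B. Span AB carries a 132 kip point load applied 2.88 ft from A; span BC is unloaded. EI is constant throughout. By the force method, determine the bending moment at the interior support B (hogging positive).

Release continuity at B by inserting a hinge; the redundant is the internal moment M_B. The primary structure is two simply-supported spans AB and BC.
Discontinuity in slope at B on the released structure — sum the simple-span end rotations:
  span AB: point load 132 at a = 2.88: Pab(L + a)/(6LEI) = 682.9/EI
  relative rotation θ_0 = (682.9 + 0)/EI = 682.9/EI
A unit hogging moment at B produces rotation L₁/(3EI) + L₂/(3EI) = 6.833/EI.
Slope continuity at B: θ_0 = M_B·6.833/EI, so M_B = 682.9/6.833 = 99.94 kip·ft (hogging).

M_B = 99.94 kip·ft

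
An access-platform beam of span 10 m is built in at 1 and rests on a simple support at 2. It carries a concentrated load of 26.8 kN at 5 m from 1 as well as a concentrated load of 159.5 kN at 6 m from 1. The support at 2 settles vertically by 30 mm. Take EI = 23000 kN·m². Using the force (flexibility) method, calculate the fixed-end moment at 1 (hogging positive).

M_1 = 338.9 kN·m

Remove the prop at 2; the released (primary) structure is a cantilever built in at 1.
Free-end deflection of the primary structure under the applied loading (downward +):
  point load 26.8 at a = 5: Pa²(3L − a)/(6EI) = 2792/EI
  point load 159.5 at a = 6: Pa²(3L − a)/(6EI) = 22968/EI
  δ_0 = 25760/EI
Tip deflection under a unit load at 2: L³/(3EI) = 333.3/EI.
With EI = 23000 kN·m²: δ_0 = 1.12 m and δ_{22} = 0.014493 m/kN.
Compatibility — the beam at 2 must follow the support down by 0.03 m: δ_0 − R_2·δ_{22} = 0.03, so R_2 = (1.12 − 0.03)/0.014493 = 75.21 kN.
Moment equilibrium about 1: M_1 = Σ(load moments about 1) − R_2·L = 1091 − 75.21×10 = 338.9 kN·m.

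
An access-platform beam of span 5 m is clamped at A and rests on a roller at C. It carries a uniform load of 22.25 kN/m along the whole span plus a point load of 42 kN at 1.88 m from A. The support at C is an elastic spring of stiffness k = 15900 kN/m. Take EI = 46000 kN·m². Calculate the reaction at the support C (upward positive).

R_C = 46.29 kN

Remove the prop at C; the released (primary) structure is a cantilever built in at A.
Deflection at C on the released cantilever, summing each load's contribution:
  UDL 22.25: wL⁴/(8EI) = 1738/EI
  point load 42 at a = 1.88: Pa²(3L − a)/(6EI) = 324.6/EI
  δ_0 = 2063/EI
Tip deflection under a unit load at C: L³/(3EI) = 41.67/EI.
With EI = 46000 kN·m²: δ_0 = 0.044845 m and δ_{CC} = 0.000906 m/kN.
Compatibility — the spring shortens by R_C/k under the reaction it provides: δ_0 − R_C·δ_{CC} = R_C/k. With 1/k = 0.000063 m/kN, R_C = δ_0 / (δ_{CC} + 1/k) = 0.044845 / (0.000906 + 0.000063) = 46.29 kN.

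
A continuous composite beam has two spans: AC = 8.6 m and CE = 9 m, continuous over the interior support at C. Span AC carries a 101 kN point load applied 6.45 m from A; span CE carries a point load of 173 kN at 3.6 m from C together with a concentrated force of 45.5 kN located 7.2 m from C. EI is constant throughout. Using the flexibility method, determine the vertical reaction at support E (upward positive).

R_E = 78.64 kN

Take M_C as the redundant. Released structure: two simple spans AC and CE with a hinge at C.
End slopes at the hinge C, treating each span as simply supported:
  span AC: point load 101 at a = 6.45: Pab(L + a)/(6LEI) = 408.5/EI
  span CE: point load 173 at a = 3.6: Pab(L + b)/(6LEI) = 896.8/EI
  span CE: point load 45.5 at a = 7.2: Pab(L + b)/(6LEI) = 117.9/EI
  relative rotation θ_0 = (408.5 + 1015)/EI = 1423/EI
A unit hogging moment at C produces rotation L₁/(3EI) + L₂/(3EI) = 5.867/EI.
Compatibility: M_C·(L₁+L₂)/(3EI) = θ_0, giving M_C = 242.6 kN·m (hogging).
Span CE, ΣM about E: R_C^{CE}·9 = 1016 + 242.6, so R_C^{CE} = 139.9 kN and R_E = 218.5 − 139.9 = 78.64 kN.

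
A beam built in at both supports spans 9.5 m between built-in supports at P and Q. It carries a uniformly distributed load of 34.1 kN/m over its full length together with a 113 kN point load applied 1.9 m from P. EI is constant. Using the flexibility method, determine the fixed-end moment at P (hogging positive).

Release both end moments; the primary structure is a simply-supported span PQ with redundants M_P and M_Q.
End rotations of the released simple span under the applied load (×1/EI):
  at P: UDL 34.1: wL³/(24EI) = 1218/EI
  at Q: UDL 34.1: wL³/(24EI) = 1218/EI
  at P: point load 113 at a = 1.9: Pab(L + b)/(6LEI) = 489.5/EI
  at Q: point load 113 at a = 1.9: Pab(L + a)/(6LEI) = 326.3/EI
  θ_P0 = 1708/EI,  θ_Q0 = 1545/EI
Flexibility coefficients: a unit moment at one end gives L/(3EI) there and L/(6EI) at the far end, so f₁₁ = f₂₂ = 3.167/EI and f₁₂ = f₂₁ = 1.583/EI.
Compatibility — zero rotation at each built-in end:
  3.167 M_P + 1.583 M_Q = 1708
  1.583 M_P + 3.167 M_Q = 1545
Solving the pair gives M_P = 393.9 kN·m and M_Q = 290.8 kN·m (hogging).

M_P = 393.9 kN·m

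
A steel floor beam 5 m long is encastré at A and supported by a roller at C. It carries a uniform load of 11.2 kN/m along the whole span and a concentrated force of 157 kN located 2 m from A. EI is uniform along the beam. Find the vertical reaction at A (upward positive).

Release the roller at C. Primary structure: cantilever fixed at A.
Primary-structure tip deflection at C by superposition:
  UDL 11.2: wL⁴/(8EI) = 875/EI
  point load 157 at a = 2: Pa²(3L − a)/(6EI) = 1361/EI
  δ_0 = 2236/EI
Tip deflection under a unit load at C: L³/(3EI) = 41.67/EI.
The prop prevents deflection at C: R_C = δ_0/δ_{CC} = 2236/41.67 = 53.66 kN.
Vertical equilibrium: R_A = ΣP − R_C = 213 − 53.66 = 159.3 kN.

R_A = 159.3 kN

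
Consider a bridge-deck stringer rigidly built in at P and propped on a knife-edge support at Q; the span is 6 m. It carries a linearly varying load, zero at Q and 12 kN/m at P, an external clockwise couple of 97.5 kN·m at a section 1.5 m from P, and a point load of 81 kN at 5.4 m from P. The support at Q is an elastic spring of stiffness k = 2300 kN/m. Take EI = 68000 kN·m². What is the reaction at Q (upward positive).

R_Q = 61.5 kN

Take the reaction at Q as the redundant and release it; the primary structure is a cantilever fixed at P.
Primary-structure tip deflection at Q by superposition:
  triangular load, peak 12 at the fixed end: w₀L⁴/(30EI) = 518.4/EI
  clockwise couple 97.5 at a = 1.5: M₀a(2L − a)/(2EI) = 767.8/EI
  point load 81 at a = 5.4: Pa²(3L − a)/(6EI) = 4960/EI
  δ_0 = 6246/EI
Tip deflection under a unit load at Q: L³/(3EI) = 72/EI.
With EI = 68000 kN·m²: δ_0 = 0.091858 m and δ_{QQ} = 0.001059 m/kN.
Compatibility — the spring shortens by R_Q/k under the reaction it provides: δ_0 − R_Q·δ_{QQ} = R_Q/k. With 1/k = 0.000435 m/kN, R_Q = δ_0 / (δ_{QQ} + 1/k) = 0.091858 / (0.001059 + 0.000435) = 61.5 kN.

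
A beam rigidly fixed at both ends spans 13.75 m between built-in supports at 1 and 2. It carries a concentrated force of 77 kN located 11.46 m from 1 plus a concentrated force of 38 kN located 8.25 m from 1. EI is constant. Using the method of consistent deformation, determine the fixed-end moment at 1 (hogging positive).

Take the two fixed-end moments M_1, M_2 as redundants; the released structure is the simple span 12.
End rotations of the released simple span under the applied load (×1/EI):
  at 1: point load 77 at a = 11.46: Pab(L + b)/(6LEI) = 392.9/EI
  at 2: point load 77 at a = 11.46: Pab(L + a)/(6LEI) = 617.5/EI
  at 1: point load 38 at a = 8.25: Pab(L + b)/(6LEI) = 402.3/EI
  at 2: point load 38 at a = 8.25: Pab(L + a)/(6LEI) = 459.8/EI
  θ_10 = 795.2/EI,  θ_20 = 1077/EI
Flexibility coefficients: a unit moment at one end gives L/(3EI) there and L/(6EI) at the far end, so f₁₁ = f₂₂ = 4.583/EI and f₁₂ = f₂₁ = 2.292/EI.
Compatibility — zero rotation at each built-in end:
  4.583 M_1 + 2.292 M_2 = 795.2
  2.292 M_1 + 4.583 M_2 = 1077
Solving the pair gives M_1 = 74.64 kN·m and M_2 = 197.7 kN·m (hogging).

M_1 = 74.64 kN·m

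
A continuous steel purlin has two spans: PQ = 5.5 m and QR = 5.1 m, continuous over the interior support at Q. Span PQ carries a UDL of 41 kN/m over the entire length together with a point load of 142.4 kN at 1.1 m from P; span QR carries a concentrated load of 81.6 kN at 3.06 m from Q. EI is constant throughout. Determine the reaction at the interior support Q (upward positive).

R_Q = 231.7 kN

Insert a hinge at Q; M_Q is the redundant, and each span becomes simply supported.
End slopes at the hinge Q, treating each span as simply supported:
  span PQ: UDL 41: wL³/(24EI) = 284.2/EI
  span PQ: point load 142.4 at a = 1.1: Pab(L + a)/(6LEI) = 137.8/EI
  span QR: point load 81.6 at a = 3.06: Pab(L + b)/(6LEI) = 118.9/EI
  relative rotation θ_0 = (422.1 + 118.9)/EI = 540.9/EI
A unit hogging moment at Q produces rotation L₁/(3EI) + L₂/(3EI) = 3.533/EI.
Slope continuity at Q: θ_0 = M_Q·3.533/EI, so M_Q = 540.9/3.533 = 153.1 kN·m (hogging).
Span PQ, ΣM about P with M_Q applied at Q: R_Q^{PQ}·5.5 = 776.8 + 153.1, so R_Q^{PQ} = 169.1 kN and R_P = 367.9 − 169.1 = 198.8 kN.
Span QR, ΣM about R: R_Q^{QR}·5.1 = 166.5 + 153.1, so R_Q^{QR} = 62.66 kN and R_R = 81.6 − 62.66 = 18.94 kN.
R_Q = 169.1 + 62.66 = 231.7 kN.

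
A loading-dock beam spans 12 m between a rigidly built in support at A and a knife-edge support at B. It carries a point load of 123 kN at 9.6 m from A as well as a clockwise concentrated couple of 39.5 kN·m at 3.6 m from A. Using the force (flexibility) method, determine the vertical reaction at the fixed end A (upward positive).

R_A = 33.89 kN

Choose R_B as the redundant. The primary structure is the cantilever fixed at A.
Downward deflection at the released point B due to the loads:
  point load 123 at a = 9.6: Pa²(3L − a)/(6EI) = 49877/EI
  clockwise couple 39.5 at a = 3.6: M₀a(2L − a)/(2EI) = 1450/EI
  δ_0 = 51327/EI
Flexibility coefficient — unit upward force at B: δ_{BB} = L³/(3EI) = 576/EI.
The prop prevents deflection at B: R_B = δ_0/δ_{BB} = 51327/576 = 89.11 kN.
Vertical equilibrium: R_A = ΣP − R_B = 123 − 89.11 = 33.89 kN.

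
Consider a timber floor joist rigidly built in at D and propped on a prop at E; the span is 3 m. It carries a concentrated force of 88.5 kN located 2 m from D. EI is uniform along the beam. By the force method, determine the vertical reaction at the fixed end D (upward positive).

R_D = 42.61 kN

Release the roller at E. Primary structure: cantilever fixed at D.
Free-end deflection of the primary structure under the applied loading (downward +):
  point load 88.5 at a = 2: Pa²(3L − a)/(6EI) = 413/EI
Flexibility coefficient — unit upward force at E: δ_{EE} = L³/(3EI) = 9/EI.
Compatibility at E: δ_0 − R_E·δ_{EE} = 0, so R_E = 413/9 = 45.89 kN.
Vertical equilibrium: R_D = ΣP − R_E = 88.5 − 45.89 = 42.61 kN.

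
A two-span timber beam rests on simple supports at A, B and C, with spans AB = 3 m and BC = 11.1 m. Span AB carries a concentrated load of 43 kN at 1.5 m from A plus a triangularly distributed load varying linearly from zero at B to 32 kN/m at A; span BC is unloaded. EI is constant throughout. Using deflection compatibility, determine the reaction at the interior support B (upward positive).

Take M_B as the redundant. Released structure: two simple spans AB and BC with a hinge at B.
Rotations at B on the released spans (each span's end-slope, ×1/EI):
  span AB: point load 43 at a = 1.5: Pab(L + a)/(6LEI) = 24.19/EI
  span AB: triangular load, peak 32: 7w₀L³/(360EI) = 16.8/EI
  relative rotation θ_0 = (40.99 + 0)/EI = 40.99/EI
A unit hogging moment at B produces rotation L₁/(3EI) + L₂/(3EI) = 4.7/EI.
Compatibility: M_B·(L₁+L₂)/(3EI) = θ_0, giving M_B = 8.721 kN·m (hogging).
Span AB, ΣM about A with M_B applied at B: R_B^{AB}·3 = 112.5 + 8.721, so R_B^{AB} = 40.41 kN and R_A = 91 − 40.41 = 50.59 kN.
Span BC, ΣM about C: R_B^{BC}·11.1 = 0 + 8.721, so R_B^{BC} = 0.7857 kN and R_C = 0 − 0.7857 = -0.7857 kN.
R_B = 40.41 + 0.7857 = 41.19 kN.

R_B = 41.19 kN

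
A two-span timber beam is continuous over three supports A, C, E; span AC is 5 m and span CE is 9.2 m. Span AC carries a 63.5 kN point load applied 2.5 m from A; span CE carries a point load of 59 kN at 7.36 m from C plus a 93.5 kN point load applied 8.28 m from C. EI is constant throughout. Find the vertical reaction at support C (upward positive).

Take M_C as the redundant. Released structure: two simple spans AC and CE with a hinge at C.
Rotations at C on the released spans (each span's end-slope, ×1/EI):
  span AC: point load 63.5 at a = 2.5: Pab(L + a)/(6LEI) = 99.22/EI
  span CE: point load 59 at a = 7.36: Pab(L + b)/(6LEI) = 159.8/EI
  span CE: point load 93.5 at a = 8.28: Pab(L + b)/(6LEI) = 130.6/EI
  relative rotation θ_0 = (99.22 + 290.4)/EI = 389.6/EI
A unit hogging moment at C produces rotation L₁/(3EI) + L₂/(3EI) = 4.733/EI.
Compatibility: M_C·(L₁+L₂)/(3EI) = θ_0, giving M_C = 82.31 kN·m (hogging).
Span AC, ΣM about A with M_C applied at C: R_C^{AC}·5 = 158.8 + 82.31, so R_C^{AC} = 48.21 kN and R_A = 63.5 − 48.21 = 15.29 kN.
Span CE, ΣM about E: R_C^{CE}·9.2 = 194.6 + 82.31, so R_C^{CE} = 30.1 kN and R_E = 152.5 − 30.1 = 122.4 kN.
R_C = 48.21 + 30.1 = 78.31 kN.

R_C = 78.31 kN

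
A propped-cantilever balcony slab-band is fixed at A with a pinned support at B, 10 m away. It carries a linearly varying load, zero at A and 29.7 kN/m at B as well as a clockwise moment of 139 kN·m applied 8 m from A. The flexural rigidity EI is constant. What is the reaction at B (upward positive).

R_B = 101.7 kN

Choose R_B as the redundant. The primary structure is the cantilever fixed at A.
Primary-structure tip deflection at B by superposition:
  triangular load, peak 29.7 at the free end: 11w₀L⁴/(120EI) = 27225/EI
  clockwise couple 139 at a = 8: M₀a(2L − a)/(2EI) = 6672/EI
  δ_0 = 33897/EI
Tip deflection under a unit load at B: L³/(3EI) = 333.3/EI.
Compatibility at B: δ_0 − R_B·δ_{BB} = 0, so R_B = 33897/333.3 = 101.7 kN.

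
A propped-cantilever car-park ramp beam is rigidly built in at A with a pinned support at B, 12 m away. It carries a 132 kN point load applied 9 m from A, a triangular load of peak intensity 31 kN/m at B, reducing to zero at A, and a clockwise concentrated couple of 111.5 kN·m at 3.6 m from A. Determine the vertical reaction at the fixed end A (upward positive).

Choose R_B as the redundant. The primary structure is the cantilever fixed at A.
Deflection at B on the released cantilever, summing each load's contribution:
  point load 132 at a = 9: Pa²(3L − a)/(6EI) = 48114/EI
  triangular load, peak 31 at the free end: 11w₀L⁴/(120EI) = 58925/EI
  clockwise couple 111.5 at a = 3.6: M₀a(2L − a)/(2EI) = 4094/EI
  δ_0 = 111133/EI
Flexibility coefficient — unit upward force at B: δ_{BB} = L³/(3EI) = 576/EI.
The prop prevents deflection at B: R_B = δ_0/δ_{BB} = 111133/576 = 192.9 kN.
Vertical equilibrium: R_A = ΣP − R_B = 318 − 192.9 = 125.1 kN.

R_A = 125.1 kN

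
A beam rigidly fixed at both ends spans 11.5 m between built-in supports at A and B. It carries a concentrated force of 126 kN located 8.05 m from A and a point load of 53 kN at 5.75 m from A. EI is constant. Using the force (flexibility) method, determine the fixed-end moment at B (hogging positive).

Release both end moments; the primary structure is a simply-supported span AB with redundants M_A and M_B.
End rotations of the released simple span under the applied load (×1/EI):
  at A: point load 126 at a = 8.05: Pab(L + b)/(6LEI) = 758.2/EI
  at B: point load 126 at a = 8.05: Pab(L + a)/(6LEI) = 991.5/EI
  at A: point load 53 at a = 5.75: Pab(L + b)/(6LEI) = 438.1/EI
  at B: point load 53 at a = 5.75: Pab(L + a)/(6LEI) = 438.1/EI
  θ_A0 = 1196/EI,  θ_B0 = 1430/EI
Flexibility coefficients: a unit moment at one end gives L/(3EI) there and L/(6EI) at the far end, so f₁₁ = f₂₂ = 3.833/EI and f₁₂ = f₂₁ = 1.917/EI.
Compatibility — zero rotation at each built-in end:
  3.833 M_A + 1.917 M_B = 1196
  1.917 M_A + 3.833 M_B = 1430
Solving the pair gives M_A = 167.5 kN·m and M_B = 289.2 kN·m (hogging).

M_B = 289.2 kN·m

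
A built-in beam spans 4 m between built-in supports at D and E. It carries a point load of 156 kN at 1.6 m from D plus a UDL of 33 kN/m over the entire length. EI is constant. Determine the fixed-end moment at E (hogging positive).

Take the two fixed-end moments M_D, M_E as redundants; the released structure is the simple span DE.
Simple-span end rotations at D and E under the given loads:
  at D: point load 156 at a = 1.6: Pab(L + b)/(6LEI) = 159.7/EI
  at E: point load 156 at a = 1.6: Pab(L + a)/(6LEI) = 139.8/EI
  at D: UDL 33: wL³/(24EI) = 88/EI
  at E: UDL 33: wL³/(24EI) = 88/EI
  θ_D0 = 247.7/EI,  θ_E0 = 227.8/EI
Flexibility coefficients: a unit moment at one end gives L/(3EI) there and L/(6EI) at the far end, so f₁₁ = f₂₂ = 1.333/EI and f₁₂ = f₂₁ = 0.6667/EI.
Compatibility — zero rotation at each built-in end:
  1.333 M_D + 0.6667 M_E = 247.7
  0.6667 M_D + 1.333 M_E = 227.8
Solving the pair gives M_D = 133.9 kN·m and M_E = 103.9 kN·m (hogging).

M_E = 103.9 kN·m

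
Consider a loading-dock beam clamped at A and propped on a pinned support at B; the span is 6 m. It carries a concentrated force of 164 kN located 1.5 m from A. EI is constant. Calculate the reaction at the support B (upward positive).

Release the roller at B. Primary structure: cantilever fixed at A.
Free-end deflection of the primary structure under the applied loading (downward +):
  point load 164 at a = 1.5: Pa²(3L − a)/(6EI) = 1015/EI
Flexibility coefficient — unit upward force at B: δ_{BB} = L³/(3EI) = 72/EI.
Compatibility at B: δ_0 − R_B·δ_{BB} = 0, so R_B = 1015/72 = 14.09 kN.

R_B = 14.09 kN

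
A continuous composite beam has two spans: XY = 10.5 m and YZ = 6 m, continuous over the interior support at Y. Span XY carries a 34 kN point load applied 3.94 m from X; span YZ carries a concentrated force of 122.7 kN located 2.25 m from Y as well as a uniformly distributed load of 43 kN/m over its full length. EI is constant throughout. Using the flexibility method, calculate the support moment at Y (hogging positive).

M_Y = 158 kN·m

Take M_Y as the redundant. Released structure: two simple spans XY and YZ with a hinge at Y.
End slopes at the hinge Y, treating each span as simply supported:
  span XY: point load 34 at a = 3.94: Pab(L + a)/(6LEI) = 201.4/EI
  span YZ: point load 122.7 at a = 2.25: Pab(L + b)/(6LEI) = 280.4/EI
  span YZ: UDL 43: wL³/(24EI) = 387/EI
  relative rotation θ_0 = (201.4 + 667.4)/EI = 868.8/EI
A unit hogging moment at Y produces rotation L₁/(3EI) + L₂/(3EI) = 5.5/EI.
Compatibility: M_Y·(L₁+L₂)/(3EI) = θ_0, giving M_Y = 158 kN·m (hogging).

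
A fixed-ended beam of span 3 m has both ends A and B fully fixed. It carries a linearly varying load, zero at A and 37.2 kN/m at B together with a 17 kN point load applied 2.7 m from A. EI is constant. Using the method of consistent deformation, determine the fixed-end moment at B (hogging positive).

M_B = 20.87 kN·m

Release both end moments; the primary structure is a simply-supported span AB with redundants M_A and M_B.
End rotations of the released simple span under the applied load (×1/EI):
  at A: triangular load, peak 37.2: 7w₀L³/(360EI) = 19.53/EI
  at B: triangular load, peak 37.2: w₀L³/(45EI) = 22.32/EI
  at A: point load 17 at a = 2.7: Pab(L + b)/(6LEI) = 2.525/EI
  at B: point load 17 at a = 2.7: Pab(L + a)/(6LEI) = 4.361/EI
  θ_A0 = 22.05/EI,  θ_B0 = 26.68/EI
Flexibility coefficients: a unit moment at one end gives L/(3EI) there and L/(6EI) at the far end, so f₁₁ = f₂₂ = 1/EI and f₁₂ = f₂₁ = 0.5/EI.
Compatibility — zero rotation at each built-in end:
  1 M_A + 0.5 M_B = 22.05
  0.5 M_A + 1 M_B = 26.68
Solving the pair gives M_A = 11.62 kN·m and M_B = 20.87 kN·m (hogging).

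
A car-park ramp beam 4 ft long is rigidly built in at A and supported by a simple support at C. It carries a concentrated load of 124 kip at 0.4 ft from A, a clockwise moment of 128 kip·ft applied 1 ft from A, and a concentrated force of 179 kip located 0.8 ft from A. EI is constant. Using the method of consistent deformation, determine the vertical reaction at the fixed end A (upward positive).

Release the roller at C. Primary structure: cantilever fixed at A.
Free-end deflection of the primary structure under the applied loading (downward +):
  point load 124 at a = 0.4: Pa²(3L − a)/(6EI) = 38.36/EI
  clockwise couple 128 at a = 1: M₀a(2L − a)/(2EI) = 448/EI
  point load 179 at a = 0.8: Pa²(3L − a)/(6EI) = 213.8/EI
  δ_0 = 700.2/EI
Tip deflection under a unit load at C: L³/(3EI) = 21.33/EI.
Compatibility at C: δ_0 − R_C·δ_{CC} = 0, so R_C = 700.2/21.33 = 32.82 kip.
Vertical equilibrium: R_A = ΣP − R_C = 303 − 32.82 = 270.2 kip.

R_A = 270.2 kip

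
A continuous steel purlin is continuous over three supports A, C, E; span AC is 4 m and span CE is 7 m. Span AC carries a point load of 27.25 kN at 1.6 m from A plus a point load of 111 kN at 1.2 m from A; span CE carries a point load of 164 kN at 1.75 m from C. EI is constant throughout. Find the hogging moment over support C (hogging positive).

M_C = 148.6 kN·m

Release continuity at C by inserting a hinge; the redundant is the internal moment M_C. The primary structure is two simply-supported spans AC and CE.
Rotations at C on the released spans (each span's end-slope, ×1/EI):
  span AC: point load 27.25 at a = 1.6: Pab(L + a)/(6LEI) = 24.42/EI
  span AC: point load 111 at a = 1.2: Pab(L + a)/(6LEI) = 80.81/EI
  span CE: point load 164 at a = 1.75: Pab(L + b)/(6LEI) = 439.5/EI
  relative rotation θ_0 = (105.2 + 439.5)/EI = 544.7/EI
A unit hogging moment at C produces rotation L₁/(3EI) + L₂/(3EI) = 3.667/EI.
Compatibility: M_C·(L₁+L₂)/(3EI) = θ_0, giving M_C = 148.6 kN·m (hogging).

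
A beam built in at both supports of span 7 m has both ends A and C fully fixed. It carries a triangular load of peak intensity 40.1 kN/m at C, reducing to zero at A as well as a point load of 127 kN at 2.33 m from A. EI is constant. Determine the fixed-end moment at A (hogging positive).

M_A = 197.2 kN·m

Take the two fixed-end moments M_A, M_C as redundants; the released structure is the simple span AC.
Simple-span end rotations at A and C under the given loads:
  at A: triangular load, peak 40.1: 7w₀L³/(360EI) = 267.4/EI
  at C: triangular load, peak 40.1: w₀L³/(45EI) = 305.7/EI
  at A: point load 127 at a = 2.33: Pab(L + b)/(6LEI) = 384/EI
  at C: point load 127 at a = 2.33: Pab(L + a)/(6LEI) = 307/EI
  θ_A0 = 651.4/EI,  θ_C0 = 612.6/EI
Flexibility coefficients: a unit moment at one end gives L/(3EI) there and L/(6EI) at the far end, so f₁₁ = f₂₂ = 2.333/EI and f₁₂ = f₂₁ = 1.167/EI.
Compatibility — zero rotation at each built-in end:
  2.333 M_A + 1.167 M_C = 651.4
  1.167 M_A + 2.333 M_C = 612.6
Solving the pair gives M_A = 197.2 kN·m and M_C = 164 kN·m (hogging).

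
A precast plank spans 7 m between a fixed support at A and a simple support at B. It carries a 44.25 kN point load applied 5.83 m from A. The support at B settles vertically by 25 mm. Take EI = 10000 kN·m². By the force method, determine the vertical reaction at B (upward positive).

Remove the prop at B; the released (primary) structure is a cantilever built in at A.
Primary-structure tip deflection at B by superposition:
  point load 44.25 at a = 5.83: Pa²(3L − a)/(6EI) = 3803/EI
Flexibility coefficient — unit upward force at B: δ_{BB} = L³/(3EI) = 114.3/EI.
With EI = 10000 kN·m²: δ_0 = 0.38026 m and δ_{BB} = 0.011433 m/kN.
Compatibility — the beam at B must follow the support down by 0.025 m: δ_0 − R_B·δ_{BB} = 0.025, so R_B = (0.38026 − 0.025)/0.011433 = 31.07 kN.

R_B = 31.07 kN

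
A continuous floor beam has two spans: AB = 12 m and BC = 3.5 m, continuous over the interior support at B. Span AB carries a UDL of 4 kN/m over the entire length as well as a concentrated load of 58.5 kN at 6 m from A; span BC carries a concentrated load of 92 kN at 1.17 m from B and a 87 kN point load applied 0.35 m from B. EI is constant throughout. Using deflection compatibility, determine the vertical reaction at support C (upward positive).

R_C = -11.12 kN

Release continuity at B by inserting a hinge; the redundant is the internal moment M_B. The primary structure is two simply-supported spans AB and BC.
End slopes at the hinge B, treating each span as simply supported:
  span AB: UDL 4: wL³/(24EI) = 288/EI
  span AB: point load 58.5 at a = 6: Pab(L + a)/(6LEI) = 526.5/EI
  span BC: point load 92 at a = 1.17: Pab(L + b)/(6LEI) = 69.63/EI
  span BC: point load 87 at a = 0.35: Pab(L + b)/(6LEI) = 30.37/EI
  relative rotation θ_0 = (814.5 + 100)/EI = 914.5/EI
A unit hogging moment at B produces rotation L₁/(3EI) + L₂/(3EI) = 5.167/EI.
Compatibility: M_B·(L₁+L₂)/(3EI) = θ_0, giving M_B = 177 kN·m (hogging).
Span BC, ΣM about C: R_B^{BC}·3.5 = 488.4 + 177, so R_B^{BC} = 190.1 kN and R_C = 179 − 190.1 = -11.12 kN.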